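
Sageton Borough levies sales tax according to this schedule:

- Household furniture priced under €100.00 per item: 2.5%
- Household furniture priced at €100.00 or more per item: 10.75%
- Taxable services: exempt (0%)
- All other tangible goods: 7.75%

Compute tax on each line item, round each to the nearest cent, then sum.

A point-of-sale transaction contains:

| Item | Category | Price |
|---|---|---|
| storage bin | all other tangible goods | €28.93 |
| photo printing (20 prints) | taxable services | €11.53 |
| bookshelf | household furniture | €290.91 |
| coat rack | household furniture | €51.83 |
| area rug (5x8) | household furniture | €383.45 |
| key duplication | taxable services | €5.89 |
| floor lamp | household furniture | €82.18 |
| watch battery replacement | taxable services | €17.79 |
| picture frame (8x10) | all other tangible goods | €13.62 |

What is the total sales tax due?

Storage bin €28.93: all other tangible goods → 7.75% → €2.24
Photo printing (20 prints) €11.53: taxable services → 0% → €0.00
Bookshelf €290.91: household furniture, €100.00 or more → 10.75% → €31.27
Coat rack €51.83: household furniture, under €100.00 → 2.5% → €1.30
Area rug (5x8) €383.45: household furniture, €100.00 or more → 10.75% → €41.22
Key duplication €5.89: taxable services → 0% → €0.00
Floor lamp €82.18: household furniture, under €100.00 → 2.5% → €2.05
Watch battery replacement €17.79: taxable services → 0% → €0.00
Picture frame (8x10) €13.62: all other tangible goods → 7.75% → €1.06
Total tax = €2.24 + €31.27 + €1.30 + €41.22 + €2.05 + €1.06 = €79.14

€79.14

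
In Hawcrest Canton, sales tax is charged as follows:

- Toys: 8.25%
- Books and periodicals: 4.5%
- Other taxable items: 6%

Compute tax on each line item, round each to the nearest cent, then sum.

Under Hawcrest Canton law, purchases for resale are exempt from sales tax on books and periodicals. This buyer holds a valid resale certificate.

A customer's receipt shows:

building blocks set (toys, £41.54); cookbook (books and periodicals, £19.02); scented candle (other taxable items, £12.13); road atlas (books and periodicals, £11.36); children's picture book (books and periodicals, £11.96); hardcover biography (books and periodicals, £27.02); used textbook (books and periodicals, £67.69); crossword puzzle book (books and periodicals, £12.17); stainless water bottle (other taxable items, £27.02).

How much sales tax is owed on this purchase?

£5.78

Building blocks set £41.54: toys → 8.25% → £3.43
Cookbook £19.02: books and periodicals, buyer-exempt → 0% → £0.00
Scented candle £12.13: other taxable items → 6% → £0.73
Road atlas £11.36: books and periodicals, buyer-exempt → 0% → £0.00
Children's picture book £11.96: books and periodicals, buyer-exempt → 0% → £0.00
Hardcover biography £27.02: books and periodicals, buyer-exempt → 0% → £0.00
Used textbook £67.69: books and periodicals, buyer-exempt → 0% → £0.00
Crossword puzzle book £12.17: books and periodicals, buyer-exempt → 0% → £0.00
Stainless water bottle £27.02: other taxable items → 6% → £1.62
Total tax = £3.43 + £0.73 + £1.62 = £5.78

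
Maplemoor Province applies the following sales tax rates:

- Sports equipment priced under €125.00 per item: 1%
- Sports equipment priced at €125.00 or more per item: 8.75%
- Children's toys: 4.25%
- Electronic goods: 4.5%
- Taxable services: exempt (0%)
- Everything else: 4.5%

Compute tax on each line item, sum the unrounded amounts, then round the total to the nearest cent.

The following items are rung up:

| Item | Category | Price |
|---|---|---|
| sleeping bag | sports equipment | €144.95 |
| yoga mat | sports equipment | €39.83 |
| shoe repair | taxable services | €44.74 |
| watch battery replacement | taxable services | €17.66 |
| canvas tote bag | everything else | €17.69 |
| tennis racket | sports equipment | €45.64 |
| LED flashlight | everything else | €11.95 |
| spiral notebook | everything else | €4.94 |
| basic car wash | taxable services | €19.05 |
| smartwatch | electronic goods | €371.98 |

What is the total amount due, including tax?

€750.26

Sleeping bag €144.95: sports equipment, €125.00 or more → 8.75% → €12.683125
Yoga mat €39.83: sports equipment, under €125.00 → 1% → €0.3983
Shoe repair €44.74: taxable services → 0% → €0.00
Watch battery replacement €17.66: taxable services → 0% → €0.00
Canvas tote bag €17.69: everything else → 4.5% → €0.79605
Tennis racket €45.64: sports equipment, under €125.00 → 1% → €0.4564
LED flashlight €11.95: everything else → 4.5% → €0.53775
Spiral notebook €4.94: everything else → 4.5% → €0.2223
Basic car wash €19.05: taxable services → 0% → €0.00
Smartwatch €371.98: electronic goods → 4.5% → €16.7391
Subtotal = €718.43; unrounded tax = €31.833025 → €31.83; total due = €750.26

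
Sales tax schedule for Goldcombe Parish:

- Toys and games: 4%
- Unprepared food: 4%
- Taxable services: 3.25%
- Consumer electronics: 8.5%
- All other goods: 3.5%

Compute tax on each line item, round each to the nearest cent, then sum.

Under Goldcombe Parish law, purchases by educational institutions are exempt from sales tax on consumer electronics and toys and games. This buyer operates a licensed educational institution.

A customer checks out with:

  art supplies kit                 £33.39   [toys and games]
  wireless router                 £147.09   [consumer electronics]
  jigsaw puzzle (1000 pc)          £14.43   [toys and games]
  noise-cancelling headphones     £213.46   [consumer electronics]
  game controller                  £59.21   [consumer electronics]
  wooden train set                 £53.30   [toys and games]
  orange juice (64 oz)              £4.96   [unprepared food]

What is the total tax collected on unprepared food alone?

£0.20

Orange juice (64 oz) £4.96: unprepared food → 4% → £0.20
Tax on unprepared food = £0.20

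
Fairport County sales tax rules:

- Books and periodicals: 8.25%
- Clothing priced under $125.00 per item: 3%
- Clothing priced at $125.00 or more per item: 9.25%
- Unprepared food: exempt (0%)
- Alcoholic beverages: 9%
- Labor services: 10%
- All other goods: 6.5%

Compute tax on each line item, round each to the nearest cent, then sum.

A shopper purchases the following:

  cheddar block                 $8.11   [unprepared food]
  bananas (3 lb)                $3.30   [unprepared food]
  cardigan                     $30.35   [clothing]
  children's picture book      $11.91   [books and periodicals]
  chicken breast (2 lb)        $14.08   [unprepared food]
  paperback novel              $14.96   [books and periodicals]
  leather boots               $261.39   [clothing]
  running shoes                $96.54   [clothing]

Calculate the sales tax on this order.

Cheddar block $8.11: unprepared food → 0% → $0.00
Bananas (3 lb) $3.30: unprepared food → 0% → $0.00
Cardigan $30.35: clothing, under $125.00 → 3% → $0.91
Children's picture book $11.91: books and periodicals → 8.25% → $0.98
Chicken breast (2 lb) $14.08: unprepared food → 0% → $0.00
Paperback novel $14.96: books and periodicals → 8.25% → $1.23
Leather boots $261.39: clothing, $125.00 or more → 9.25% → $24.18
Running shoes $96.54: clothing, under $125.00 → 3% → $2.90
Total tax = $0.91 + $0.98 + $1.23 + $24.18 + $2.90 = $30.20

$30.20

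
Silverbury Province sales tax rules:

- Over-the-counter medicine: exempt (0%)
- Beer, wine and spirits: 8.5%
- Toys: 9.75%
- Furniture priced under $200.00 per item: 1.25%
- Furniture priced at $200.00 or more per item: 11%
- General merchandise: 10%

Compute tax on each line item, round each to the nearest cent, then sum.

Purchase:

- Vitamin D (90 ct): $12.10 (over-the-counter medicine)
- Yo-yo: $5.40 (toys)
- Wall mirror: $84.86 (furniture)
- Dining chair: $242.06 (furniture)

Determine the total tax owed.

$28.22

Vitamin D (90 ct) $12.10: over-the-counter medicine → 0% → $0.00
Yo-yo $5.40: toys → 9.75% → $0.53
Wall mirror $84.86: furniture, under $200.00 → 1.25% → $1.06
Dining chair $242.06: furniture, $200.00 or more → 11% → $26.63
Total tax = $0.53 + $1.06 + $26.63 = $28.22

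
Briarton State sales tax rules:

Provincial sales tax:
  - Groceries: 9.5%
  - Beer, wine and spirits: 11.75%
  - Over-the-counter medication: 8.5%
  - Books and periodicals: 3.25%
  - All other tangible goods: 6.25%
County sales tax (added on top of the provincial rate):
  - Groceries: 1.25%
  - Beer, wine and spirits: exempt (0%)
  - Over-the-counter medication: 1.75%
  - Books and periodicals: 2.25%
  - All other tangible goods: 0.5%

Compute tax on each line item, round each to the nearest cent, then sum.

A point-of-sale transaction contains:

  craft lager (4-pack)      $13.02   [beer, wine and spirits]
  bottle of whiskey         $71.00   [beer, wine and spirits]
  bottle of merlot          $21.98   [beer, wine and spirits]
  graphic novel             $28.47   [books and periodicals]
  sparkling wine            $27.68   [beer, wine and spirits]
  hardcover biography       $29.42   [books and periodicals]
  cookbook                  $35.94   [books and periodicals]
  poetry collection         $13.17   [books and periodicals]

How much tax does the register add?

$21.59

Craft lager (4-pack) $13.02: beer, wine and spirits → 11.75% + 0% county = 11.75% → $1.53
Bottle of whiskey $71.00: beer, wine and spirits → 11.75% + 0% county = 11.75% → $8.34
Bottle of merlot $21.98: beer, wine and spirits → 11.75% + 0% county = 11.75% → $2.58
Graphic novel $28.47: books and periodicals → 3.25% + 2.25% county = 5.5% → $1.57
Sparkling wine $27.68: beer, wine and spirits → 11.75% + 0% county = 11.75% → $3.25
Hardcover biography $29.42: books and periodicals → 3.25% + 2.25% county = 5.5% → $1.62
Cookbook $35.94: books and periodicals → 3.25% + 2.25% county = 5.5% → $1.98
Poetry collection $13.17: books and periodicals → 3.25% + 2.25% county = 5.5% → $0.72
Total tax = $1.53 + $8.34 + $2.58 + $1.57 + $3.25 + $1.62 + $1.98 + $0.72 = $21.59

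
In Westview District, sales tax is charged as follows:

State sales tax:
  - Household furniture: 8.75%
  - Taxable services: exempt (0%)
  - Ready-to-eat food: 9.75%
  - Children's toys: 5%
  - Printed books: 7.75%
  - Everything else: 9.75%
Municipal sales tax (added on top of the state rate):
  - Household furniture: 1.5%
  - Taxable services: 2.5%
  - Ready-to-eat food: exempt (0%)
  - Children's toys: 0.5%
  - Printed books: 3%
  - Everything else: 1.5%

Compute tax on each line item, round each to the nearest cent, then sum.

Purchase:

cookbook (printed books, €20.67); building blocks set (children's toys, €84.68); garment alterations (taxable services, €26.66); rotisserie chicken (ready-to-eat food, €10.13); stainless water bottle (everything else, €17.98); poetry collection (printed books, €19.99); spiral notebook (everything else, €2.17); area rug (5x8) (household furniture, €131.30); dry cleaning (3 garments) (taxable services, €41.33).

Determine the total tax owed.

Cookbook €20.67: printed books → 7.75% + 3% municipal = 10.75% → €2.22
Building blocks set €84.68: children's toys → 5% + 0.5% municipal = 5.5% → €4.66
Garment alterations €26.66: taxable services → 0% + 2.5% municipal = 2.5% → €0.67
Rotisserie chicken €10.13: ready-to-eat food → 9.75% + 0% municipal = 9.75% → €0.99
Stainless water bottle €17.98: everything else → 9.75% + 1.5% municipal = 11.25% → €2.02
Poetry collection €19.99: printed books → 7.75% + 3% municipal = 10.75% → €2.15
Spiral notebook €2.17: everything else → 9.75% + 1.5% municipal = 11.25% → €0.24
Area rug (5x8) €131.30: household furniture → 8.75% + 1.5% municipal = 10.25% → €13.46
Dry cleaning (3 garments) €41.33: taxable services → 0% + 2.5% municipal = 2.5% → €1.03
Total tax = €2.22 + €4.66 + €0.67 + €0.99 + €2.02 + €2.15 + €0.24 + €13.46 + €1.03 = €27.44

€27.44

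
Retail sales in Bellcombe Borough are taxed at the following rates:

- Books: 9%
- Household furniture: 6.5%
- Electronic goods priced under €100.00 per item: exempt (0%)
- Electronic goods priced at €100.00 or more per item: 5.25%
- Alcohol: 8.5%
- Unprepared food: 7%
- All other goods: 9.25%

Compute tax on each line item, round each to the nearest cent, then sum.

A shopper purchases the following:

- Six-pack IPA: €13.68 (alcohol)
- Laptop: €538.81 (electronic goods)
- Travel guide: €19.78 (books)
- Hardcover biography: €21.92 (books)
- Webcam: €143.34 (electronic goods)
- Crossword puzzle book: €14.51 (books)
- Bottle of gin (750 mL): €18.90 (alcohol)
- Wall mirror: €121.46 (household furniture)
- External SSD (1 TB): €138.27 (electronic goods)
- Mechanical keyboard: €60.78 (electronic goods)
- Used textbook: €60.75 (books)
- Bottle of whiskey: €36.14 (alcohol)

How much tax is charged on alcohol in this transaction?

€5.84

Six-pack IPA €13.68: alcohol → 8.5% → €1.16
Bottle of gin (750 mL) €18.90: alcohol → 8.5% → €1.61
Bottle of whiskey €36.14: alcohol → 8.5% → €3.07
Tax on alcohol = €1.16 + €1.61 + €3.07 = €5.84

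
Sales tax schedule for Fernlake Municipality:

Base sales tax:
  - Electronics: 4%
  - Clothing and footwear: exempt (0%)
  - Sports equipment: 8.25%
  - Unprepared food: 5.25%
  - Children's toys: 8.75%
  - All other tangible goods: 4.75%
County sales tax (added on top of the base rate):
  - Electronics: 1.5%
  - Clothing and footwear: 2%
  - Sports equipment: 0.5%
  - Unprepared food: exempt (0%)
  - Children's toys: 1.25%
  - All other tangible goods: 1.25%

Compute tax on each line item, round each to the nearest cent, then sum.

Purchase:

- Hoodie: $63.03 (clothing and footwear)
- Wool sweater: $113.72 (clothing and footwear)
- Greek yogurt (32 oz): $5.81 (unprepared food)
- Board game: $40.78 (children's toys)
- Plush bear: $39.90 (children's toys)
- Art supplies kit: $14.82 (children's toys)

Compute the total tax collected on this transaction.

Hoodie $63.03: clothing and footwear → 0% + 2% county = 2% → $1.26
Wool sweater $113.72: clothing and footwear → 0% + 2% county = 2% → $2.27
Greek yogurt (32 oz) $5.81: unprepared food → 5.25% + 0% county = 5.25% → $0.31
Board game $40.78: children's toys → 8.75% + 1.25% county = 10% → $4.08
Plush bear $39.90: children's toys → 8.75% + 1.25% county = 10% → $3.99
Art supplies kit $14.82: children's toys → 8.75% + 1.25% county = 10% → $1.48
Total tax = $1.26 + $2.27 + $0.31 + $4.08 + $3.99 + $1.48 = $13.39

$13.39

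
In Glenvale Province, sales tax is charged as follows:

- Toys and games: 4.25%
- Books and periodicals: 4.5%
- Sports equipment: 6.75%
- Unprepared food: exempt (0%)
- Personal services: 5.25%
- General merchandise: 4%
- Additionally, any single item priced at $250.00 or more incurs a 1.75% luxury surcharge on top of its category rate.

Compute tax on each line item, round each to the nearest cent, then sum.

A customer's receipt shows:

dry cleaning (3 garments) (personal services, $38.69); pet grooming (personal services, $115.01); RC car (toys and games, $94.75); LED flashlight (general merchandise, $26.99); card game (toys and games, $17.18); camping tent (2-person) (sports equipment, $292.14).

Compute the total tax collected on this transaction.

$38.74

Dry cleaning (3 garments) $38.69: personal services → 5.25% → $2.03
Pet grooming $115.01: personal services → 5.25% → $6.04
RC car $94.75: toys and games → 4.25% → $4.03
LED flashlight $26.99: general merchandise → 4% → $1.08
Card game $17.18: toys and games → 4.25% → $0.73
Camping tent (2-person) $292.14: sports equipment → 6.75% + 1.75% surcharge = 8.5% → $24.83
Total tax = $2.03 + $6.04 + $4.03 + $1.08 + $0.73 + $24.83 = $38.74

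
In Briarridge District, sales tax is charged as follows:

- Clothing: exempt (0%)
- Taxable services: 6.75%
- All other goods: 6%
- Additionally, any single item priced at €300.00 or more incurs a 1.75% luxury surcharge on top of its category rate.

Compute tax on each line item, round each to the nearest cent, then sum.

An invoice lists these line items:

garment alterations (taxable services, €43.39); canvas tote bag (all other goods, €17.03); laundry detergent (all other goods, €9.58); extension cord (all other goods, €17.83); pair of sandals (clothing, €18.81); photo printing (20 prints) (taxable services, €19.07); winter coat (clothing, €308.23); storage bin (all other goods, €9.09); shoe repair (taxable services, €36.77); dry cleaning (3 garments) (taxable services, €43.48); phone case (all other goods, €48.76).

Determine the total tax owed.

Garment alterations €43.39: taxable services → 6.75% → €2.93
Canvas tote bag €17.03: all other goods → 6% → €1.02
Laundry detergent €9.58: all other goods → 6% → €0.57
Extension cord €17.83: all other goods → 6% → €1.07
Pair of sandals €18.81: clothing → 0% → €0.00
Photo printing (20 prints) €19.07: taxable services → 6.75% → €1.29
Winter coat €308.23: clothing → 0% + 1.75% surcharge = 1.75% → €5.39
Storage bin €9.09: all other goods → 6% → €0.55
Shoe repair €36.77: taxable services → 6.75% → €2.48
Dry cleaning (3 garments) €43.48: taxable services → 6.75% → €2.93
Phone case €48.76: all other goods → 6% → €2.93
Total tax = €2.93 + €1.02 + €0.57 + €1.07 + €1.29 + €5.39 + €0.55 + €2.48 + €2.93 + €2.93 = €21.16

€21.16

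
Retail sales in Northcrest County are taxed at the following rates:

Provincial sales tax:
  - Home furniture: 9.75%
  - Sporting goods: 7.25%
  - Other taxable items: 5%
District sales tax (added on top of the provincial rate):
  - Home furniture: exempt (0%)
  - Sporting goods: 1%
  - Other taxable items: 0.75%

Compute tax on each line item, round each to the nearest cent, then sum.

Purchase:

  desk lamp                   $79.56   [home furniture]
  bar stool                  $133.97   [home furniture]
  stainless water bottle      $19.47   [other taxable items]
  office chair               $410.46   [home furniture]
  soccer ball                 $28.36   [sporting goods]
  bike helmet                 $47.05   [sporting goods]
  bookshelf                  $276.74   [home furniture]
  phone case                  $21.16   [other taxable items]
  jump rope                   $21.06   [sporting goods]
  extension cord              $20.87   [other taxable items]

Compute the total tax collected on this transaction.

Desk lamp $79.56: home furniture → 9.75% + 0% district = 9.75% → $7.76
Bar stool $133.97: home furniture → 9.75% + 0% district = 9.75% → $13.06
Stainless water bottle $19.47: other taxable items → 5% + 0.75% district = 5.75% → $1.12
Office chair $410.46: home furniture → 9.75% + 0% district = 9.75% → $40.02
Soccer ball $28.36: sporting goods → 7.25% + 1% district = 8.25% → $2.34
Bike helmet $47.05: sporting goods → 7.25% + 1% district = 8.25% → $3.88
Bookshelf $276.74: home furniture → 9.75% + 0% district = 9.75% → $26.98
Phone case $21.16: other taxable items → 5% + 0.75% district = 5.75% → $1.22
Jump rope $21.06: sporting goods → 7.25% + 1% district = 8.25% → $1.74
Extension cord $20.87: other taxable items → 5% + 0.75% district = 5.75% → $1.20
Total tax = $7.76 + $13.06 + $1.12 + $40.02 + $2.34 + $3.88 + $26.98 + $1.22 + $1.74 + $1.20 = $99.32

$99.32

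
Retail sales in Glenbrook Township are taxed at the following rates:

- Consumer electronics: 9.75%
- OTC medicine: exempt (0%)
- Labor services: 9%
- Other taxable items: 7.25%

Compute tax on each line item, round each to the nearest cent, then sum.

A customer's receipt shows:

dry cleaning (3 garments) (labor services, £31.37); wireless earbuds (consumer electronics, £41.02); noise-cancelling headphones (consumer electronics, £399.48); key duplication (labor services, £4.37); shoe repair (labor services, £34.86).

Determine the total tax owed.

Dry cleaning (3 garments) £31.37: labor services → 9% → £2.82
Wireless earbuds £41.02: consumer electronics → 9.75% → £4.00
Noise-cancelling headphones £399.48: consumer electronics → 9.75% → £38.95
Key duplication £4.37: labor services → 9% → £0.39
Shoe repair £34.86: labor services → 9% → £3.14
Total tax = £2.82 + £4.00 + £38.95 + £0.39 + £3.14 = £49.30

£49.30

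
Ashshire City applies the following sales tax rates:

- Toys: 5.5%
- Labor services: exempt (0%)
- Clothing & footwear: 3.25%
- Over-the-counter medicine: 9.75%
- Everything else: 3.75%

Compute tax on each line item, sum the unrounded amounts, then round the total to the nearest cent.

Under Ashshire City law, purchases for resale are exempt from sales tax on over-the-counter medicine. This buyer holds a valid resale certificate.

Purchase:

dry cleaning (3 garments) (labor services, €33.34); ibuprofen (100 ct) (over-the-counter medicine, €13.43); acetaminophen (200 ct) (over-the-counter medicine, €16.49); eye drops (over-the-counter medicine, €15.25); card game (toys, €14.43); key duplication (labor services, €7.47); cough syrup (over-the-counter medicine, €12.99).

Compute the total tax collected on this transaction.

Dry cleaning (3 garments) €33.34: labor services → 0% → €0.00
Ibuprofen (100 ct) €13.43: over-the-counter medicine, buyer-exempt → 0% → €0.00
Acetaminophen (200 ct) €16.49: over-the-counter medicine, buyer-exempt → 0% → €0.00
Eye drops €15.25: over-the-counter medicine, buyer-exempt → 0% → €0.00
Card game €14.43: toys → 5.5% → €0.79365
Key duplication €7.47: labor services → 0% → €0.00
Cough syrup €12.99: over-the-counter medicine, buyer-exempt → 0% → €0.00
Unrounded tax sum = €0.79365 → €0.79

€0.79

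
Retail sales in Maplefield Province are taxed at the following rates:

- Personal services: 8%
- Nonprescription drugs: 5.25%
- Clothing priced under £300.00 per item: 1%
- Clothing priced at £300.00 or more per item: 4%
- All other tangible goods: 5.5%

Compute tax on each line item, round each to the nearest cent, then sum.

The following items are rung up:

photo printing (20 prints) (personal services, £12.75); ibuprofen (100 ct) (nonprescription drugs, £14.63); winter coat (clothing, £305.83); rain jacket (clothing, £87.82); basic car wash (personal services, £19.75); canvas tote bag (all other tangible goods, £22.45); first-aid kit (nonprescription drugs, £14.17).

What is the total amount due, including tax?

£495.85

Photo printing (20 prints) £12.75: personal services → 8% → £1.02
Ibuprofen (100 ct) £14.63: nonprescription drugs → 5.25% → £0.77
Winter coat £305.83: clothing, £300.00 or more → 4% → £12.23
Rain jacket £87.82: clothing, under £300.00 → 1% → £0.88
Basic car wash £19.75: personal services → 8% → £1.58
Canvas tote bag £22.45: all other tangible goods → 5.5% → £1.23
First-aid kit £14.17: nonprescription drugs → 5.25% → £0.74
Subtotal = £477.40; tax = £18.45; total due = £495.85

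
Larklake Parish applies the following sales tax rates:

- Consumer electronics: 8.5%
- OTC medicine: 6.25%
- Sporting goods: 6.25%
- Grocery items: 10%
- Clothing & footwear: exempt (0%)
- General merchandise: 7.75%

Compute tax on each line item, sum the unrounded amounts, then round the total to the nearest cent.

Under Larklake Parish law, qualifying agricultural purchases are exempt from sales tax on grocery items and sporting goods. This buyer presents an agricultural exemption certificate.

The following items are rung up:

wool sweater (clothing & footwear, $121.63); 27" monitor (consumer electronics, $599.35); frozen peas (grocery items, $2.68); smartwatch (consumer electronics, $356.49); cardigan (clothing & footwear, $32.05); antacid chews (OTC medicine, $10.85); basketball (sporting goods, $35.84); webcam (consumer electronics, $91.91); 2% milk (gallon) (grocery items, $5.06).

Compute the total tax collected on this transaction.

$89.74

Wool sweater $121.63: clothing & footwear → 0% → $0.00
27" monitor $599.35: consumer electronics → 8.5% → $50.94475
Frozen peas $2.68: grocery items, buyer-exempt → 0% → $0.00
Smartwatch $356.49: consumer electronics → 8.5% → $30.30165
Cardigan $32.05: clothing & footwear → 0% → $0.00
Antacid chews $10.85: OTC medicine → 6.25% → $0.678125
Basketball $35.84: sporting goods, buyer-exempt → 0% → $0.00
Webcam $91.91: consumer electronics → 8.5% → $7.81235
2% milk (gallon) $5.06: grocery items, buyer-exempt → 0% → $0.00
Unrounded tax sum = $89.736875 → $89.74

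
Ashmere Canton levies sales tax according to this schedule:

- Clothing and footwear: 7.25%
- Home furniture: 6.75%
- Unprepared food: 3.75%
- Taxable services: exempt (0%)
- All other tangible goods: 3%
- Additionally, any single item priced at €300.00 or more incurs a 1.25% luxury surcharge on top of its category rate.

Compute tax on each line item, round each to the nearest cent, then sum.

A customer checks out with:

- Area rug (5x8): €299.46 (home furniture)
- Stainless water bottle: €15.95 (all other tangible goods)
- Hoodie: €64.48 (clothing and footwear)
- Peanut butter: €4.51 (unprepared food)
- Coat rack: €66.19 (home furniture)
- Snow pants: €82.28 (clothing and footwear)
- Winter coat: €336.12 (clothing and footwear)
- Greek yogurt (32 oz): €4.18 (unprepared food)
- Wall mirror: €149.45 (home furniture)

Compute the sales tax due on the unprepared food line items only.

Peanut butter €4.51: unprepared food → 3.75% → €0.17
Greek yogurt (32 oz) €4.18: unprepared food → 3.75% → €0.16
Tax on unprepared food = €0.17 + €0.16 = €0.33

€0.33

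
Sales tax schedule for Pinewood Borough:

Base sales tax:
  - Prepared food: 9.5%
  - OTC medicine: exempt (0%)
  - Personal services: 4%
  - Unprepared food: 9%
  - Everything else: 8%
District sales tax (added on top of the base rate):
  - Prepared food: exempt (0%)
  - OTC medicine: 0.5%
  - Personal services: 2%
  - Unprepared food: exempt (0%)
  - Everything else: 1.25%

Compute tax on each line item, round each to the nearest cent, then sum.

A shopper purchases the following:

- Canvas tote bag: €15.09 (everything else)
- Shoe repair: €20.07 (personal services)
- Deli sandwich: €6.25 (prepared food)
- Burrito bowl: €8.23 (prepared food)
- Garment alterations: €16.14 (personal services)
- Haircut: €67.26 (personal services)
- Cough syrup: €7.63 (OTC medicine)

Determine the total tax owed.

Canvas tote bag €15.09: everything else → 8% + 1.25% district = 9.25% → €1.40
Shoe repair €20.07: personal services → 4% + 2% district = 6% → €1.20
Deli sandwich €6.25: prepared food → 9.5% + 0% district = 9.5% → €0.59
Burrito bowl €8.23: prepared food → 9.5% + 0% district = 9.5% → €0.78
Garment alterations €16.14: personal services → 4% + 2% district = 6% → €0.97
Haircut €67.26: personal services → 4% + 2% district = 6% → €4.04
Cough syrup €7.63: OTC medicine → 0% + 0.5% district = 0.5% → €0.04
Total tax = €1.40 + €1.20 + €0.59 + €0.78 + €0.97 + €4.04 + €0.04 = €9.02

€9.02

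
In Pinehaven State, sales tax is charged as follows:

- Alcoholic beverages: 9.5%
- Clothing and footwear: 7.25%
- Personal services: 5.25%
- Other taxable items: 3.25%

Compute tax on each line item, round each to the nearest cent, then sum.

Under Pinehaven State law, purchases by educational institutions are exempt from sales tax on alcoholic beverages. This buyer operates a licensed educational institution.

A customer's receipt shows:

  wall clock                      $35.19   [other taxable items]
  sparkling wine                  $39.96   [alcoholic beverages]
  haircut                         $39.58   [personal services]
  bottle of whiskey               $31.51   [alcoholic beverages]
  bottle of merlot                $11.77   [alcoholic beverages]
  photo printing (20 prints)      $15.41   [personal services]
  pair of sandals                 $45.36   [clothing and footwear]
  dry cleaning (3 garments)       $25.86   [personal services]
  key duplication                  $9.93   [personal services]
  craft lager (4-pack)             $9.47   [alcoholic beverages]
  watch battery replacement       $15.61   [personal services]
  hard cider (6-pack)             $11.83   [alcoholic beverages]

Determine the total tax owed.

Wall clock $35.19: other taxable items → 3.25% → $1.14
Sparkling wine $39.96: alcoholic beverages, buyer-exempt → 0% → $0.00
Haircut $39.58: personal services → 5.25% → $2.08
Bottle of whiskey $31.51: alcoholic beverages, buyer-exempt → 0% → $0.00
Bottle of merlot $11.77: alcoholic beverages, buyer-exempt → 0% → $0.00
Photo printing (20 prints) $15.41: personal services → 5.25% → $0.81
Pair of sandals $45.36: clothing and footwear → 7.25% → $3.29
Dry cleaning (3 garments) $25.86: personal services → 5.25% → $1.36
Key duplication $9.93: personal services → 5.25% → $0.52
Craft lager (4-pack) $9.47: alcoholic beverages, buyer-exempt → 0% → $0.00
Watch battery replacement $15.61: personal services → 5.25% → $0.82
Hard cider (6-pack) $11.83: alcoholic beverages, buyer-exempt → 0% → $0.00
Total tax = $1.14 + $2.08 + $0.81 + $3.29 + $1.36 + $0.52 + $0.82 = $10.02

$10.02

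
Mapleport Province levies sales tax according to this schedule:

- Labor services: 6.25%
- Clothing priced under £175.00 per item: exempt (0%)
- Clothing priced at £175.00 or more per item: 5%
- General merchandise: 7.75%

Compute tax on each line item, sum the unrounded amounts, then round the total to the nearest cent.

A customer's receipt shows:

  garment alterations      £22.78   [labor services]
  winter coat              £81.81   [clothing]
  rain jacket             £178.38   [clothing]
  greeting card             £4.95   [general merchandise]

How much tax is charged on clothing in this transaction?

Winter coat £81.81: clothing, under £175.00 → 0% → £0.00
Rain jacket £178.38: clothing, £175.00 or more → 5% → £8.919
Tax on clothing: unrounded sum = £8.919 → £8.92

£8.92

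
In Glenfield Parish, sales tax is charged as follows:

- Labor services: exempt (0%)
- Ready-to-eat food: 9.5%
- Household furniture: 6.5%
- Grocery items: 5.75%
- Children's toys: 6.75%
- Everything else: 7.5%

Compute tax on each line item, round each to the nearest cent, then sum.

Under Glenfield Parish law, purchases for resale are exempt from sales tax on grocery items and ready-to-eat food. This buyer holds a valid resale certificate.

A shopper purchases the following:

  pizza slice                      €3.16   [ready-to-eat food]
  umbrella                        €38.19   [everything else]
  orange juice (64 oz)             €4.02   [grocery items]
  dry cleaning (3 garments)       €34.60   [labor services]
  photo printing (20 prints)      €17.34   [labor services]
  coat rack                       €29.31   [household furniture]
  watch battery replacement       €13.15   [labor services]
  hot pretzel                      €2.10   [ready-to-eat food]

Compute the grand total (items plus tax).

€146.64

Pizza slice €3.16: ready-to-eat food, buyer-exempt → 0% → €0.00
Umbrella €38.19: everything else → 7.5% → €2.86
Orange juice (64 oz) €4.02: grocery items, buyer-exempt → 0% → €0.00
Dry cleaning (3 garments) €34.60: labor services → 0% → €0.00
Photo printing (20 prints) €17.34: labor services → 0% → €0.00
Coat rack €29.31: household furniture → 6.5% → €1.91
Watch battery replacement €13.15: labor services → 0% → €0.00
Hot pretzel €2.10: ready-to-eat food, buyer-exempt → 0% → €0.00
Subtotal = €141.87; tax = €4.77; total due = €146.64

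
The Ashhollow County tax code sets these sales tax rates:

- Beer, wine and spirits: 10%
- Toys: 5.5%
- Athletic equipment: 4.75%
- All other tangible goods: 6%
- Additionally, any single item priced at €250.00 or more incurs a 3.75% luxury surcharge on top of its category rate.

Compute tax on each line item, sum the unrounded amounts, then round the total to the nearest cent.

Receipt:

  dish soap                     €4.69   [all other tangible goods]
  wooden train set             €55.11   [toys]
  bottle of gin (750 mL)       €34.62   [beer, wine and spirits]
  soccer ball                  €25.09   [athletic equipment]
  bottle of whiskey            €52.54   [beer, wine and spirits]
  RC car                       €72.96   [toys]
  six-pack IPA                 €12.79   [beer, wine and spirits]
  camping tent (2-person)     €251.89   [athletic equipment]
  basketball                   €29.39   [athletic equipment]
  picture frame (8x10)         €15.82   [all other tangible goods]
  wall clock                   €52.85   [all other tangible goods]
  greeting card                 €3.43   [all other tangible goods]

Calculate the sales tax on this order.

€45.64

Dish soap €4.69: all other tangible goods → 6% → €0.2814
Wooden train set €55.11: toys → 5.5% → €3.03105
Bottle of gin (750 mL) €34.62: beer, wine and spirits → 10% → €3.462
Soccer ball €25.09: athletic equipment → 4.75% → €1.191775
Bottle of whiskey €52.54: beer, wine and spirits → 10% → €5.254
RC car €72.96: toys → 5.5% → €4.0128
Six-pack IPA €12.79: beer, wine and spirits → 10% → €1.279
Camping tent (2-person) €251.89: athletic equipment → 4.75% + 3.75% surcharge = 8.5% → €21.41065
Basketball €29.39: athletic equipment → 4.75% → €1.396025
Picture frame (8x10) €15.82: all other tangible goods → 6% → €0.9492
Wall clock €52.85: all other tangible goods → 6% → €3.171
Greeting card €3.43: all other tangible goods → 6% → €0.2058
Unrounded tax sum = €45.6447 → €45.64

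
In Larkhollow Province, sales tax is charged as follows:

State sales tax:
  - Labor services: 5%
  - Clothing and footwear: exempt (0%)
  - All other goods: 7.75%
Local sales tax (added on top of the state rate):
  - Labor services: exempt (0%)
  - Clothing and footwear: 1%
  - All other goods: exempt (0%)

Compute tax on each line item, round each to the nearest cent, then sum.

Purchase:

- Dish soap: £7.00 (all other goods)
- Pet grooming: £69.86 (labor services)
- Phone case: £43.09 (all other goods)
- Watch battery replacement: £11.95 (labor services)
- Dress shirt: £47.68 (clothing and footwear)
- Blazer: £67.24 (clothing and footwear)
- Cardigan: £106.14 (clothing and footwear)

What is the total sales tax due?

£10.18

Dish soap £7.00: all other goods → 7.75% + 0% local = 7.75% → £0.54
Pet grooming £69.86: labor services → 5% + 0% local = 5% → £3.49
Phone case £43.09: all other goods → 7.75% + 0% local = 7.75% → £3.34
Watch battery replacement £11.95: labor services → 5% + 0% local = 5% → £0.60
Dress shirt £47.68: clothing and footwear → 0% + 1% local = 1% → £0.48
Blazer £67.24: clothing and footwear → 0% + 1% local = 1% → £0.67
Cardigan £106.14: clothing and footwear → 0% + 1% local = 1% → £1.06
Total tax = £0.54 + £3.49 + £3.34 + £0.60 + £0.48 + £0.67 + £1.06 = £10.18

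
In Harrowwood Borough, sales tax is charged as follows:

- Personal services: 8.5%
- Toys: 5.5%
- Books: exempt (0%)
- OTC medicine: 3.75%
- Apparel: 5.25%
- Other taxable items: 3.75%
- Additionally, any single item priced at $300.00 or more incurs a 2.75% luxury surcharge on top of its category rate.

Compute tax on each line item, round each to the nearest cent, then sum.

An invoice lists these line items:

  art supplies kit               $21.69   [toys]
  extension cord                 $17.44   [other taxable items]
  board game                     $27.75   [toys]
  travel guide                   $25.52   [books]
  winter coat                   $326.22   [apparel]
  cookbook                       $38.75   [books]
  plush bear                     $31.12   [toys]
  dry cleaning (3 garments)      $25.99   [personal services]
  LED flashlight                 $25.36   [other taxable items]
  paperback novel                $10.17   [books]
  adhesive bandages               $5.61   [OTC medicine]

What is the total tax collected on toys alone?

Art supplies kit $21.69: toys → 5.5% → $1.19
Board game $27.75: toys → 5.5% → $1.53
Plush bear $31.12: toys → 5.5% → $1.71
Tax on toys = $1.19 + $1.53 + $1.71 = $4.43

$4.43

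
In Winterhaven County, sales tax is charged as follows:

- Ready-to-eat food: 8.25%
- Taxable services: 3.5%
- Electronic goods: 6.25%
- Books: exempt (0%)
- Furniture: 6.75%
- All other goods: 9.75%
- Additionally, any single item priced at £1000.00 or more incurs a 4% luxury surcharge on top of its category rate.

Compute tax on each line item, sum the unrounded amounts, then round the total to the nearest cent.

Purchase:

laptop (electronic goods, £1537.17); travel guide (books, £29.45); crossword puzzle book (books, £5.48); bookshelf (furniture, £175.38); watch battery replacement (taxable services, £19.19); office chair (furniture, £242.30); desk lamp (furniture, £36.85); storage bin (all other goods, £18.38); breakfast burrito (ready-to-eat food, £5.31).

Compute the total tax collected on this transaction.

£191.14

Laptop £1537.17: electronic goods → 6.25% + 4% surcharge = 10.25% → £157.559925
Travel guide £29.45: books → 0% → £0.00
Crossword puzzle book £5.48: books → 0% → £0.00
Bookshelf £175.38: furniture → 6.75% → £11.83815
Watch battery replacement £19.19: taxable services → 3.5% → £0.67165
Office chair £242.30: furniture → 6.75% → £16.35525
Desk lamp £36.85: furniture → 6.75% → £2.487375
Storage bin £18.38: all other goods → 9.75% → £1.79205
Breakfast burrito £5.31: ready-to-eat food → 8.25% → £0.438075
Unrounded tax sum = £191.142475 → £191.14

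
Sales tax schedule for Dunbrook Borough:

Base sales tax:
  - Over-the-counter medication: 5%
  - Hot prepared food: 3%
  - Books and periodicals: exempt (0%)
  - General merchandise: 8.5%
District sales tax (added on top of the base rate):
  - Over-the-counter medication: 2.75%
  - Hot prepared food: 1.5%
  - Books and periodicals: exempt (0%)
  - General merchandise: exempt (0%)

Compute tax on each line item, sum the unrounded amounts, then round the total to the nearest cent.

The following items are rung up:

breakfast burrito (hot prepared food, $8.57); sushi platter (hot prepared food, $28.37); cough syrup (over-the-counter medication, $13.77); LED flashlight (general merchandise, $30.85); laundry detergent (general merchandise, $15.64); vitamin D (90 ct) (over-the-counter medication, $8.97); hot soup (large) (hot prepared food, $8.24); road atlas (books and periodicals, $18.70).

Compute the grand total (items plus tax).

$140.86

Breakfast burrito $8.57: hot prepared food → 3% + 1.5% district = 4.5% → $0.38565
Sushi platter $28.37: hot prepared food → 3% + 1.5% district = 4.5% → $1.27665
Cough syrup $13.77: over-the-counter medication → 5% + 2.75% district = 7.75% → $1.067175
LED flashlight $30.85: general merchandise → 8.5% + 0% district = 8.5% → $2.62225
Laundry detergent $15.64: general merchandise → 8.5% + 0% district = 8.5% → $1.3294
Vitamin D (90 ct) $8.97: over-the-counter medication → 5% + 2.75% district = 7.75% → $0.695175
Hot soup (large) $8.24: hot prepared food → 3% + 1.5% district = 4.5% → $0.3708
Road atlas $18.70: books and periodicals → 0% + 0% district = 0% → $0.00
Subtotal = $133.11; unrounded tax = $7.7471 → $7.75; total due = $140.86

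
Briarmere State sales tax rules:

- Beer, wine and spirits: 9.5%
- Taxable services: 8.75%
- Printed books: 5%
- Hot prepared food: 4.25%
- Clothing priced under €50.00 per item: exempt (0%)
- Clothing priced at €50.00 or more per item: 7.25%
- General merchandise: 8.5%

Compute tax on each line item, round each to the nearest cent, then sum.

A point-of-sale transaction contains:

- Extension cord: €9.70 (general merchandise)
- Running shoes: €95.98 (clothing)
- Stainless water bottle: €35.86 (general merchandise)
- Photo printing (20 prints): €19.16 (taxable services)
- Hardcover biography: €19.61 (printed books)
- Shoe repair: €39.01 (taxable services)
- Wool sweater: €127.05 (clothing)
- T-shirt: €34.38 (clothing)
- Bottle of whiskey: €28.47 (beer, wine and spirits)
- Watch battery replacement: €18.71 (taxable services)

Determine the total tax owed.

€30.45

Extension cord €9.70: general merchandise → 8.5% → €0.82
Running shoes €95.98: clothing, €50.00 or more → 7.25% → €6.96
Stainless water bottle €35.86: general merchandise → 8.5% → €3.05
Photo printing (20 prints) €19.16: taxable services → 8.75% → €1.68
Hardcover biography €19.61: printed books → 5% → €0.98
Shoe repair €39.01: taxable services → 8.75% → €3.41
Wool sweater €127.05: clothing, €50.00 or more → 7.25% → €9.21
T-shirt €34.38: clothing, under €50.00 → 0% → €0.00
Bottle of whiskey €28.47: beer, wine and spirits → 9.5% → €2.70
Watch battery replacement €18.71: taxable services → 8.75% → €1.64
Total tax = €0.82 + €6.96 + €3.05 + €1.68 + €0.98 + €3.41 + €9.21 + €2.70 + €1.64 = €30.45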